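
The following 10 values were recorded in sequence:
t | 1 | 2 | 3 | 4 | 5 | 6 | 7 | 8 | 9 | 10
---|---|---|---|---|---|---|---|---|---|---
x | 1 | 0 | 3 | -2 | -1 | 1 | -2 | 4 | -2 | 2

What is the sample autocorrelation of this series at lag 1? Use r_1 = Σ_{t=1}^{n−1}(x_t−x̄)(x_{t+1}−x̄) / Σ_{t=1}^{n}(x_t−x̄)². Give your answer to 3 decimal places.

-0.650

Mean x̄ = (1 + 0 + 3 − 2 − 1 + 1 − 2 + 4 − 2 + 2)/10 = 0.4000
Numerator Σ_{t=1}^{9}(x_t−x̄)(x_{t+1}−x̄) = -27.5600
Denominator Σ(x_t−x̄)² = 42.4000
r_1 = -27.5600 / 42.4000 = -0.650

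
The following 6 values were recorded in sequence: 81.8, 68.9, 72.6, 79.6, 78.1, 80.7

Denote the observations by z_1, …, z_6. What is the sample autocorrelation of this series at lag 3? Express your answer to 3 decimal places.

Mean z̄ = (81.8 + 68.9 + 72.6 + 79.6 + 78.1 + 80.7)/6 = 76.9500
Deviations from mean: 4.8500, -8.0500, -4.3500, 2.6500, 1.1500, 3.7500
Numerator Σ_{t=1}^{3}(z_t−z̄)(z_{t+3}−z̄) = -12.7175
Denominator Σ(z_t−z̄)² = 129.6550
r_3 = -12.7175 / 129.6550 = -0.098

-0.098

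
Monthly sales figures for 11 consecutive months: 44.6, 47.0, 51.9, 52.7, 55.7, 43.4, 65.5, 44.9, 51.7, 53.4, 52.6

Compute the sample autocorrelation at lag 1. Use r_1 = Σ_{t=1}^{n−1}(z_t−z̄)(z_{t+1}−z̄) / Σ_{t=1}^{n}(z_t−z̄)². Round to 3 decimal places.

Mean z̄ = (44.6 + 47.0 + 51.9 + 52.7 + 55.7 + 43.4 + 65.5 + 44.9 + 51.7 + 53.4 + 52.6)/11 = 51.2182
Numerator Σ_{t=1}^{10}(z_t−z̄)(z_{t+1}−z̄) = -203.2185
Denominator Σ(z_t−z̄)² = 396.2564
r_1 = -203.2185 / 396.2564 = -0.513

-0.513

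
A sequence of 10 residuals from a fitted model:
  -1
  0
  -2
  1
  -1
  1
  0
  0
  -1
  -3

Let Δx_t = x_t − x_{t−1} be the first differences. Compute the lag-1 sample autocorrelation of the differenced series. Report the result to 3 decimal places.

-0.663

First differences Δx: 1, -2, 3, -2, 2, -1, 0, -1, -2
Mean of differences = -0.2222
Numerator Σ(Δx_t−Δx̄)(Δx_{t+1}−Δx̄) = -18.2716
Denominator Σ(Δx_t−Δx̄)² = 27.5556
r_1(Δx) = -18.2716 / 27.5556 = -0.663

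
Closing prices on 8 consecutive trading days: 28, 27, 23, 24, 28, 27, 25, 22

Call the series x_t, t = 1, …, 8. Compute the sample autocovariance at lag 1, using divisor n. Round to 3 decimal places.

0.594

Mean x̄ = (28 + 27 + 23 + 24 + 28 + 27 + 25 + 22)/8 = 25.5000
Deviations: 2.5000, 1.5000, -2.5000, -1.5000, 2.5000, 1.5000, -0.5000, -3.5000
Σ_{t=1}^{7}(x_t−x̄)(x_{t+1}−x̄) = 4.7500
γ_1 = 4.7500 / 8 = 0.594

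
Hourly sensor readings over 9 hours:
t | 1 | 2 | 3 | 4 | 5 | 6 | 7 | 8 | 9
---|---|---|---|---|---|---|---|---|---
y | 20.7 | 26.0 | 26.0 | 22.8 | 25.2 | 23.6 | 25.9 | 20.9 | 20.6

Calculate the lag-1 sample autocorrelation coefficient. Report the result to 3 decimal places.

-0.047

Mean ȳ = (20.7 + 26.0 + 26.0 + 22.8 + 25.2 + 23.6 + 25.9 + 20.9 + 20.6)/9 = 23.5222
Numerator Σ_{t=1}^{8}(y_t−ȳ)(y_{t+1}−ȳ) = -2.1116
Denominator Σ(y_t−ȳ)² = 44.6556
r_1 = -2.1116 / 44.6556 = -0.047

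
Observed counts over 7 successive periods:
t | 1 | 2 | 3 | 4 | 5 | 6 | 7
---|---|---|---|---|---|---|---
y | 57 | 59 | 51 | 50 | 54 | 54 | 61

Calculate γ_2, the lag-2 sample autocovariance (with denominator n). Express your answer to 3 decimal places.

-3.373

Mean ȳ = (57 + 59 + 51 + 50 + 54 + 54 + 61)/7 = 55.1429
Deviations: 1.8571, 3.8571, -4.1429, -5.1429, -1.1429, -1.1429, 5.8571
Σ_{t=1}^{5}(y_t−ȳ)(y_{t+2}−ȳ) = -23.6122
γ_2 = -23.6122 / 7 = -3.373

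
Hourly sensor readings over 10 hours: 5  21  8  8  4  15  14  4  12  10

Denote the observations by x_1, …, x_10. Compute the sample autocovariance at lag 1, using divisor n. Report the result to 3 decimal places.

-10.761

Mean x̄ = (5 + 21 + 8 + 8 + 4 + 15 + 14 + 4 + 12 + 10)/10 = 10.1000
Σ_{t=1}^{9}(x_t−x̄)(x_{t+1}−x̄) = -107.6100
γ_1 = -107.6100 / 10 = -10.761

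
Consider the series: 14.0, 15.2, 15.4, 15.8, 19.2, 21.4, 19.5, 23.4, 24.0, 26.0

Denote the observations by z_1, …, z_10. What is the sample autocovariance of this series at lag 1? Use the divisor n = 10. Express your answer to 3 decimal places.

10.355

Mean z̄ = (14.0 + 15.2 + 15.4 + 15.8 + 19.2 + 21.4 + 19.5 + 23.4 + 24.0 + 26.0)/10 = 19.3900
Σ_{t=1}^{9}(z_t−z̄)(z_{t+1}−z̄) = 103.5469
γ_1 = 103.5469 / 10 = 10.355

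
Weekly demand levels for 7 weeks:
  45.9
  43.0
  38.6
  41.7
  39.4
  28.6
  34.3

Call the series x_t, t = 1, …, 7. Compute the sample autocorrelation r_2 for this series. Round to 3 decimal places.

-0.107

Mean x̄ = (45.9 + 43.0 + 38.6 + 41.7 + 39.4 + 28.6 + 34.3)/7 = 38.7857
Deviations from mean: 7.1143, 4.2143, -0.1857, 2.9143, 0.6143, -10.1857, -4.4857
Σ(x_t−x̄)(x_{t+2}−x̄) = (-1.3212) + (12.2816) + (-0.1141) + (-29.6841) + (-2.7555) = -21.5933
Denominator Σ(x_t−x̄)² = 201.1486
r_2 = -21.5933 / 201.1486 = -0.107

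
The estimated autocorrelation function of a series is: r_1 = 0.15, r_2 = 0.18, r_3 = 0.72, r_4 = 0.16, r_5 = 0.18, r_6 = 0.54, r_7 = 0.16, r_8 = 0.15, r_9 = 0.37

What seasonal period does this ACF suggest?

3

The largest autocorrelation is r_3 = 0.72, with weaker echoes at lags 6 (0.54) and 9 (0.37); the remaining lags stay at or below 0.18.
The dominant spike at lag 3 indicates a seasonal period of 3.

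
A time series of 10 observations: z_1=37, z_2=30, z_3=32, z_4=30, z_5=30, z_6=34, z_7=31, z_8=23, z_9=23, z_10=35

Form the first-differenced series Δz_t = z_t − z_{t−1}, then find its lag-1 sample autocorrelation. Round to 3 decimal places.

First differences Δz: -7, 2, -2, 0, 4, -3, -8, 0, 12
Mean of differences = -0.2222
Numerator Σ(Δz_t−Δz̄)(Δz_{t+1}−Δz̄) = -7.6049
Denominator Σ(Δz_t−Δz̄)² = 289.5556
r_1(Δz) = -7.6049 / 289.5556 = -0.026

-0.026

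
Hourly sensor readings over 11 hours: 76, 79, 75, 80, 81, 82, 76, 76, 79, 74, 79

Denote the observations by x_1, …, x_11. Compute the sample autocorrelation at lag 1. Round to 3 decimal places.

-0.102

Mean x̄ = (76 + 79 + 75 + 80 + 81 + 82 + 76 + 76 + 79 + 74 + 79)/11 = 77.9091
Numerator Σ_{t=1}^{10}(x_t−x̄)(x_{t+1}−x̄) = -7.0083
Denominator Σ(x_t−x̄)² = 68.9091
r_1 = -7.0083 / 68.9091 = -0.102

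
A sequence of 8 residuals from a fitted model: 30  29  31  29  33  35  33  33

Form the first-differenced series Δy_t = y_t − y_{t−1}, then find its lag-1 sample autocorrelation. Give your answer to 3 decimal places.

-0.375

First differences Δy: -1, 2, -2, 4, 2, -2, 0
Mean of differences = 0.4286
Numerator Σ(Δy_t−Δȳ)(Δy_{t+1}−Δȳ) = -11.8980
Denominator Σ(Δy_t−Δȳ)² = 31.7143
r_1(Δy) = -11.8980 / 31.7143 = -0.375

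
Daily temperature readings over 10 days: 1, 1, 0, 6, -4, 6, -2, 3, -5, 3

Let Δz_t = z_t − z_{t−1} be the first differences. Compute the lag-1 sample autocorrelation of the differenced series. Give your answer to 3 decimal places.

First differences Δz: 0, -1, 6, -10, 10, -8, 5, -8, 8
Mean of differences = 0.2222
Numerator Σ(Δz_t−Δz̄)(Δz_{t+1}−Δz̄) = -388.7160
Denominator Σ(Δz_t−Δz̄)² = 453.5556
r_1(Δz) = -388.7160 / 453.5556 = -0.857

-0.857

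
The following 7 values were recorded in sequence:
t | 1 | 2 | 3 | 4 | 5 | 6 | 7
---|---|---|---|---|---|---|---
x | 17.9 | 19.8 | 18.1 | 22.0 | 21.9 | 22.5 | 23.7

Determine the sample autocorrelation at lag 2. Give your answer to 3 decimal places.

0.291

Mean x̄ = (17.9 + 19.8 + 18.1 + 22.0 + 21.9 + 22.5 + 23.7)/7 = 20.8429
Σ(x_t−x̄)(x_{t+2}−x̄) = (8.0718) + (-1.2067) + (-2.8996) + (1.9176) + (3.0204) = 8.9035
Denominator Σ(x_t−x̄)² = 30.6371
r_2 = 8.9035 / 30.6371 = 0.291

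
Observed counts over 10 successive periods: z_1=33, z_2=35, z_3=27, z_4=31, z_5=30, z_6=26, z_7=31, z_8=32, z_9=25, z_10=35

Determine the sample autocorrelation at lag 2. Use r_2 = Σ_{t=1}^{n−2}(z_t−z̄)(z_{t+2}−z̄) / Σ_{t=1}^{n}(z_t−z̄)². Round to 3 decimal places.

-0.089

Mean z̄ = (33 + 35 + 27 + 31 + 30 + 26 + 31 + 32 + 25 + 35)/10 = 30.5000
Numerator Σ_{t=1}^{8}(z_t−z̄)(z_{t+2}−z̄) = -10.0000
Denominator Σ(z_t−z̄)² = 112.5000
r_2 = -10.0000 / 112.5000 = -0.089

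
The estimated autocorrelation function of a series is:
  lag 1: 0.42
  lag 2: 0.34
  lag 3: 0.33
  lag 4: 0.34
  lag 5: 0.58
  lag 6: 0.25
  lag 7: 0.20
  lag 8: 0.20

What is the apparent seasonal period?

The largest autocorrelation is r_5 = 0.58; the remaining lags stay at or below 0.42. The elevated value at lag 1 (0.42), dropping to 0.34 at lag 2, reflects decaying short-term dependence rather than seasonality.
The dominant spike at lag 5 indicates a seasonal period of 5.

5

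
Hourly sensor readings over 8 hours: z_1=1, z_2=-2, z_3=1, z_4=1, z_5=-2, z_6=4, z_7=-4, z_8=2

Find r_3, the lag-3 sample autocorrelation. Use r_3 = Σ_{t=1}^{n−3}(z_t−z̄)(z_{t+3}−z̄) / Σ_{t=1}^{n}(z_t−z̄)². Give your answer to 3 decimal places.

Mean z̄ = (1 − 2 + 1 + 1 − 2 + 4 − 4 + 2)/8 = 0.1250
Deviations from mean: 0.8750, -2.1250, 0.8750, 0.8750, -2.1250, 3.8750, -4.1250, 1.8750
Σ(z_t−z̄)(z_{t+3}−z̄) = (0.7656) + (4.5156) + (3.3906) + (-3.6094) + (-3.9844) = 1.0781
Denominator Σ(z_t−z̄)² = 46.8750
r_3 = 1.0781 / 46.8750 = 0.023

0.023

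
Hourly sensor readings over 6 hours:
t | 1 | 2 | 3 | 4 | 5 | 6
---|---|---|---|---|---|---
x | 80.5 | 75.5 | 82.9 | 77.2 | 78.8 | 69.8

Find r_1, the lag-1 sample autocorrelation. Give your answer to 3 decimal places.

-0.277

Mean x̄ = (80.5 + 75.5 + 82.9 + 77.2 + 78.8 + 69.8)/6 = 77.4500
Deviations from mean: 3.0500, -1.9500, 5.4500, -0.2500, 1.3500, -7.6500
Numerator Σ_{t=1}^{5}(x_t−x̄)(x_{t+1}−x̄) = -28.6025
Denominator Σ(x_t−x̄)² = 103.2150
r_1 = -28.6025 / 103.2150 = -0.277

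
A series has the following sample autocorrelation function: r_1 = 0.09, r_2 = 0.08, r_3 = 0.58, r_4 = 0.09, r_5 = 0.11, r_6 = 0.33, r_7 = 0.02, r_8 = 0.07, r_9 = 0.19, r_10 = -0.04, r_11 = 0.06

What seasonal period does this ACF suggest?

The largest autocorrelation is r_3 = 0.58, with weaker echoes at lags 6 (0.33) and 9 (0.19); the remaining lags stay at or below 0.11.
The dominant spike at lag 3 indicates a seasonal period of 3.

3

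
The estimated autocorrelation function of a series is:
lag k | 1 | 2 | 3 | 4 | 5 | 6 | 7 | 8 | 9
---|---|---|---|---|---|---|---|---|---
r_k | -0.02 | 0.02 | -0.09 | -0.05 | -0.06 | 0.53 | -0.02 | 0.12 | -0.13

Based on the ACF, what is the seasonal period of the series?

The largest autocorrelation is r_6 = 0.53; the remaining lags stay at or below 0.12.
The dominant spike at lag 6 indicates a seasonal period of 6.

6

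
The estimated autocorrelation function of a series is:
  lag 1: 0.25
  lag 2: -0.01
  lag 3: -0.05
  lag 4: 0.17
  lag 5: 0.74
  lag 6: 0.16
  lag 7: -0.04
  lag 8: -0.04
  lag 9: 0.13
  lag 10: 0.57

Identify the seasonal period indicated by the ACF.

5

The largest autocorrelation is r_5 = 0.74, with a weaker echo at lag 10 (0.57); the remaining lags stay at or below 0.25.
The dominant spike at lag 5 indicates a seasonal period of 5.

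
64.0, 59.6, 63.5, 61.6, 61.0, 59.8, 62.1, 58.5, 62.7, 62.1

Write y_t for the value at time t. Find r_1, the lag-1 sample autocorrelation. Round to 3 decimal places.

Mean ȳ = (64.0 + 59.6 + 63.5 + 61.6 + 61.0 + 59.8 + 62.1 + 58.5 + 62.7 + 62.1)/10 = 61.4900
Numerator Σ_{t=1}^{9}(y_t−ȳ)(y_{t+1}−ȳ) = -13.2821
Denominator Σ(y_t−ȳ)² = 28.1690
r_1 = -13.2821 / 28.1690 = -0.472

-0.472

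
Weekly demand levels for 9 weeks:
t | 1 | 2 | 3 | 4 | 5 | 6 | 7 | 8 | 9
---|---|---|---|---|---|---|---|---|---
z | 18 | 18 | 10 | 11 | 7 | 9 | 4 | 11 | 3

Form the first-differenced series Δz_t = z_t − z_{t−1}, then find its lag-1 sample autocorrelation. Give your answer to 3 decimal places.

First differences Δz: 0, -8, 1, -4, 2, -5, 7, -8
Mean of differences = -1.8750
Numerator Σ(Δz_t−Δz̄)(Δz_{t+1}−Δz̄) = -137.6406
Denominator Σ(Δz_t−Δz̄)² = 194.8750
r_1(Δz) = -137.6406 / 194.8750 = -0.706

-0.706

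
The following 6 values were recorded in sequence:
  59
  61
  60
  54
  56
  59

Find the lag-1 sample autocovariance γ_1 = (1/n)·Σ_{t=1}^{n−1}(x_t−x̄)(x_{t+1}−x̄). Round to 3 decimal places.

1.190

Mean x̄ = (59 + 61 + 60 + 54 + 56 + 59)/6 = 58.1667
Deviations: 0.8333, 2.8333, 1.8333, -4.1667, -2.1667, 0.8333
Σ_{t=1}^{5}(x_t−x̄)(x_{t+1}−x̄) = 7.1389
γ_1 = 7.1389 / 6 = 1.190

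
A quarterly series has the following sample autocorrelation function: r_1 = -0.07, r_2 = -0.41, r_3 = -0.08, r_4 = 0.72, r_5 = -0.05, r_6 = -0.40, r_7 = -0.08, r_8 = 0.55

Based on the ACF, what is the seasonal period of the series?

4

The largest autocorrelation is r_4 = 0.72, with a weaker echo at lag 8 (0.55); the remaining lags stay at or below -0.05.
The dominant spike at lag 4 indicates a seasonal period of 4.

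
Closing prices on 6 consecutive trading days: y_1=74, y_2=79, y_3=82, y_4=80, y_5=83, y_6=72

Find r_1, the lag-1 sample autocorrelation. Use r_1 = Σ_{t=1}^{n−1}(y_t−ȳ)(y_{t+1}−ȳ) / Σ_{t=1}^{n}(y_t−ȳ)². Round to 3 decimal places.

-0.166

Mean ȳ = (74 + 79 + 82 + 80 + 83 + 72)/6 = 78.3333
Deviations from mean: -4.3333, 0.6667, 3.6667, 1.6667, 4.6667, -6.3333
Σ(y_t−ȳ)(y_{t+1}−ȳ) = (-2.8889) + (2.4444) + (6.1111) + (7.7778) + (-29.5556) = -16.1111
Denominator Σ(y_t−ȳ)² = 97.3333
r_1 = -16.1111 / 97.3333 = -0.166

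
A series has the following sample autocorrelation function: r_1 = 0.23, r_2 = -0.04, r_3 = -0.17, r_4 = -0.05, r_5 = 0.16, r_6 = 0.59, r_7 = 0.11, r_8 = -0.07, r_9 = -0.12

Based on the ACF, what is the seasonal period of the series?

The largest autocorrelation is r_6 = 0.59; the remaining lags stay at or below 0.23.
The dominant spike at lag 6 indicates a seasonal period of 6.

6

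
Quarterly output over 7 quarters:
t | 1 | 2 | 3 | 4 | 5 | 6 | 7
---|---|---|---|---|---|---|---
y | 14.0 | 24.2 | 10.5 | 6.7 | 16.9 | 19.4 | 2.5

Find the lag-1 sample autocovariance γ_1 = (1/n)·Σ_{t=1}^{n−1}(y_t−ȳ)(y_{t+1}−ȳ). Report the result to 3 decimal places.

-10.554

Mean ȳ = (14.0 + 24.2 + 10.5 + 6.7 + 16.9 + 19.4 + 2.5)/7 = 13.4571
Σ_{t=1}^{6}(y_t−ȳ)(y_{t+1}−ȳ) = -73.8747
γ_1 = -73.8747 / 7 = -10.554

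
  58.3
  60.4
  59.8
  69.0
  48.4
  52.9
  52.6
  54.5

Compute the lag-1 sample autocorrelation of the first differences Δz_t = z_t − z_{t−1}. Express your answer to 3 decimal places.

First differences Δz: 2.1, -0.6, 9.2, -20.6, 4.5, -0.3, 1.9
Mean of differences = -0.5429
Numerator Σ(Δz_t−Δz̄)(Δz_{t+1}−Δz̄) = -295.4490
Denominator Σ(Δz_t−Δz̄)² = 535.6571
r_1(Δz) = -295.4490 / 535.6571 = -0.552

-0.552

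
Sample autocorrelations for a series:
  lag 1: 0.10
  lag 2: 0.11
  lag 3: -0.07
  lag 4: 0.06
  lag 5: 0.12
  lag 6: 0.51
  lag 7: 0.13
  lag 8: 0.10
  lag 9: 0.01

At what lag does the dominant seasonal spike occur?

The largest autocorrelation is r_6 = 0.51; the remaining lags stay at or below 0.13.
The dominant spike at lag 6 indicates a seasonal period of 6.

6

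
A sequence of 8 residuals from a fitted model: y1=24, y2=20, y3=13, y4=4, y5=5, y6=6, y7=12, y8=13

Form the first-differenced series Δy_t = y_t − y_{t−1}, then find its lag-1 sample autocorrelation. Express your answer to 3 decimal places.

First differences Δy: -4, -7, -9, 1, 1, 6, 1
Mean of differences = -1.5714
Numerator Σ(Δy_t−Δȳ)(Δy_{t+1}−Δȳ) = 79.9592
Denominator Σ(Δy_t−Δȳ)² = 167.7143
r_1(Δy) = 79.9592 / 167.7143 = 0.477

0.477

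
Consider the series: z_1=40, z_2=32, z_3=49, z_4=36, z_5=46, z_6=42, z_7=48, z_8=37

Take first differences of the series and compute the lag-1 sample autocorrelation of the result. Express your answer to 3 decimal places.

-0.769

First differences Δz: -8, 17, -13, 10, -4, 6, -11
Mean of differences = -0.4286
Numerator Σ(Δz_t−Δz̄)(Δz_{t+1}−Δz̄) = -610.3265
Denominator Σ(Δz_t−Δz̄)² = 793.7143
r_1(Δz) = -610.3265 / 793.7143 = -0.769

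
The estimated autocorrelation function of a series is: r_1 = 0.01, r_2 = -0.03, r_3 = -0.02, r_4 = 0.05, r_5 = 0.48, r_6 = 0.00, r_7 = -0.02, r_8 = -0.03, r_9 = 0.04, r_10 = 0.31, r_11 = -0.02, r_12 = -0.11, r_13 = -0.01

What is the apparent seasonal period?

5

The largest autocorrelation is r_5 = 0.48, with a weaker echo at lag 10 (0.31); the remaining lags stay at or below 0.05.
The dominant spike at lag 5 indicates a seasonal period of 5.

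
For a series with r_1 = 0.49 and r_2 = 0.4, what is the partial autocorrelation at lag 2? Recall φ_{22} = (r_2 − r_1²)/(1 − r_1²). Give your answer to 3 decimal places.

φ_{22} = (r_2 − r_1²) / (1 − r_1²)
r_1² = (0.49)² = 0.2401
Numerator = 0.4 − 0.2401 = 0.1599; denominator = 1 − 0.2401 = 0.7599
φ_{22} = 0.1599 / 0.7599 = 0.210

0.210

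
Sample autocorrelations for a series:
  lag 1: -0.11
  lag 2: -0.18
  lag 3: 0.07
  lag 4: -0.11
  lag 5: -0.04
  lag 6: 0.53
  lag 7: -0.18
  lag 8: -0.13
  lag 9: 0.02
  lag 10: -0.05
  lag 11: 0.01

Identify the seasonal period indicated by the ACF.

The largest autocorrelation is r_6 = 0.53; the remaining lags stay at or below 0.07.
The dominant spike at lag 6 indicates a seasonal period of 6.

6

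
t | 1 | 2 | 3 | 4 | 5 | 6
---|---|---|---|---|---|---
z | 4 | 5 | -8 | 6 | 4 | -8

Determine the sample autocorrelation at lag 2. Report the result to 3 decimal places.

Mean z̄ = (4 + 5 − 8 + 6 + 4 − 8)/6 = 0.5000
Deviations from mean: 3.5000, 4.5000, -8.5000, 5.5000, 3.5000, -8.5000
Numerator Σ_{t=1}^{4}(z_t−z̄)(z_{t+2}−z̄) = -81.5000
Denominator Σ(z_t−z̄)² = 219.5000
r_2 = -81.5000 / 219.5000 = -0.371

-0.371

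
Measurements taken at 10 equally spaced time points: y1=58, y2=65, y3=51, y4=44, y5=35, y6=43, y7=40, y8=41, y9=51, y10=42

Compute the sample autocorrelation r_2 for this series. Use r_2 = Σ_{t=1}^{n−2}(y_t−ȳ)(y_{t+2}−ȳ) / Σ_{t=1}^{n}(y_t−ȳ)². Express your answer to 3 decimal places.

Mean ȳ = (58 + 65 + 51 + 44 + 35 + 43 + 40 + 41 + 51 + 42)/10 = 47.0000
Numerator Σ_{t=1}^{8}(y_t−ȳ)(y_{t+2}−ȳ) = 64.0000
Denominator Σ(y_t−ȳ)² = 756.0000
r_2 = 64.0000 / 756.0000 = 0.085

0.085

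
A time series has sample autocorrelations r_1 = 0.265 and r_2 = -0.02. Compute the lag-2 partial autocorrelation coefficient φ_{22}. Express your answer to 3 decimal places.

φ_{22} = (r_2 − r_1²) / (1 − r_1²)
r_1² = (0.265)² = 0.070225
Numerator = -0.02 − 0.0702 = -0.0902; denominator = 1 − 0.0702 = 0.9298
φ_{22} = -0.0902 / 0.9298 = -0.097

-0.097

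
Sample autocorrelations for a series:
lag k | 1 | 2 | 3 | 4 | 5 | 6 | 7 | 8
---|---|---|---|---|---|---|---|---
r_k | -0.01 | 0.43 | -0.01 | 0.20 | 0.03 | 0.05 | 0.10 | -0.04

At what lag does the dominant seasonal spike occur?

The largest autocorrelation is r_2 = 0.43, with a weaker echo at lag 4 (0.20); the remaining lags stay at or below 0.10.
The dominant spike at lag 2 indicates a seasonal period of 2.

2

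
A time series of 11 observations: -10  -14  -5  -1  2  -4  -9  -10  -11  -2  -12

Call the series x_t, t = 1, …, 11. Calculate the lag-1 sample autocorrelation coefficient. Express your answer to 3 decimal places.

0.248

Mean x̄ = (-10 − 14 − 5 − 1 + 2 − 4 − 9 − 10 − 11 − 2 − 12)/11 = -6.9091
Numerator Σ_{t=1}^{10}(x_t−x̄)(x_{t+1}−x̄) = 66.1736
Denominator Σ(x_t−x̄)² = 266.9091
r_1 = 66.1736 / 266.9091 = 0.248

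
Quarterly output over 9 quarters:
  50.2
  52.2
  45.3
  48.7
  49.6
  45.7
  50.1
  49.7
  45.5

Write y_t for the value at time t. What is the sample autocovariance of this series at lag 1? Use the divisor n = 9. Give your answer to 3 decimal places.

-1.701

Mean ȳ = (50.2 + 52.2 + 45.3 + 48.7 + 49.6 + 45.7 + 50.1 + 49.7 + 45.5)/9 = 48.5556
Σ_{t=1}^{8}(y_t−ȳ)(y_{t+1}−ȳ) = -15.3131
γ_1 = -15.3131 / 9 = -1.701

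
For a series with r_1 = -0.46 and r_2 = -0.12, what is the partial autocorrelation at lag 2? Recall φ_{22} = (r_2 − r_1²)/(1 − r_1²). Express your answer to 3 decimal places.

φ_{22} = (r_2 − r_1²) / (1 − r_1²)
r_1² = (-0.46)² = 0.2116
Numerator = -0.12 − 0.2116 = -0.3316; denominator = 1 − 0.2116 = 0.7884
φ_{22} = -0.3316 / 0.7884 = -0.421

-0.421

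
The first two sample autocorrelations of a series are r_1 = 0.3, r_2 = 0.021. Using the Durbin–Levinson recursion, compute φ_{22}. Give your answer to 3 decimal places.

-0.076

φ_{22} = (r_2 − r_1²) / (1 − r_1²)
r_1² = (0.3)² = 0.09
Numerator = 0.021 − 0.0900 = -0.0690; denominator = 1 − 0.0900 = 0.9100
φ_{22} = -0.0690 / 0.9100 = -0.076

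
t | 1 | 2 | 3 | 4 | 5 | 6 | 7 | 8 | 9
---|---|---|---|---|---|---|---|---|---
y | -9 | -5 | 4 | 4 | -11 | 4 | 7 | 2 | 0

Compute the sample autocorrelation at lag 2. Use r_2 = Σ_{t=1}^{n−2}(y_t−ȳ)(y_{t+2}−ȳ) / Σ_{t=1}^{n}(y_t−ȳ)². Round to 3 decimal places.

Mean ȳ = (-9 − 5 + 4 + 4 − 11 + 4 + 7 + 2 + 0)/9 = -0.4444
Σ(y_t−ȳ)(y_{t+2}−ȳ) = (-38.0247) + (-20.2469) + (-46.9136) + (19.7531) + (-78.5802) + (10.8642) + (3.3086) = -149.8395
Denominator Σ(y_t−ȳ)² = 326.2222
r_2 = -149.8395 / 326.2222 = -0.459

-0.459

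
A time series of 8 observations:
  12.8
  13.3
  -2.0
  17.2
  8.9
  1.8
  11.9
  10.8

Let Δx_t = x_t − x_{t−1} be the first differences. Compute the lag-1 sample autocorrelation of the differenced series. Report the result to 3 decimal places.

-0.588

First differences Δx: 0.5, -15.3, 19.2, -8.3, -7.1, 10.1, -1.1
Mean of differences = -0.2857
Numerator Σ(Δx_t−Δx̄)(Δx_{t+1}−Δx̄) = -485.1416
Denominator Σ(Δx_t−Δx̄)² = 824.9286
r_1(Δx) = -485.1416 / 824.9286 = -0.588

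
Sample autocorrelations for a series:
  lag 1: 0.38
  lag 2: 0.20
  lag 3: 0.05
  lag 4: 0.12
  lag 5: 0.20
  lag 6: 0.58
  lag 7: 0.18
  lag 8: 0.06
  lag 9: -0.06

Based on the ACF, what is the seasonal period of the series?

6

The largest autocorrelation is r_6 = 0.58; the remaining lags stay at or below 0.38. The elevated value at lag 1 (0.38), dropping to 0.20 at lag 2, reflects decaying short-term dependence rather than seasonality.
The dominant spike at lag 6 indicates a seasonal period of 6.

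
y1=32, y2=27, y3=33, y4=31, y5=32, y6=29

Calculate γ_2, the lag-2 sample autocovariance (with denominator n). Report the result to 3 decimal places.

0.741

Mean ȳ = (32 + 27 + 33 + 31 + 32 + 29)/6 = 30.6667
Σ_{t=1}^{4}(y_t−ȳ)(y_{t+2}−ȳ) = 4.4444
γ_2 = 4.4444 / 6 = 0.741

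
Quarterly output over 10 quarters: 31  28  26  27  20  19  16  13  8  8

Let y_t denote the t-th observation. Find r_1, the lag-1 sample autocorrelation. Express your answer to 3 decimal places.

0.702

Mean ȳ = (31 + 28 + 26 + 27 + 20 + 19 + 16 + 13 + 8 + 8)/10 = 19.6000
Numerator Σ_{t=1}^{9}(y_t−ȳ)(y_{t+1}−ȳ) = 436.6400
Denominator Σ(y_t−ȳ)² = 622.4000
r_1 = 436.6400 / 622.4000 = 0.702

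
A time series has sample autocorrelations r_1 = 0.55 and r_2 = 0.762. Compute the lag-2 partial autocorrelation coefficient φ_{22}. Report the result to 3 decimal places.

φ_{22} = (r_2 − r_1²) / (1 − r_1²)
r_1² = (0.55)² = 0.3025
Numerator = 0.762 − 0.3025 = 0.4595; denominator = 1 − 0.3025 = 0.6975
φ_{22} = 0.4595 / 0.6975 = 0.659

0.659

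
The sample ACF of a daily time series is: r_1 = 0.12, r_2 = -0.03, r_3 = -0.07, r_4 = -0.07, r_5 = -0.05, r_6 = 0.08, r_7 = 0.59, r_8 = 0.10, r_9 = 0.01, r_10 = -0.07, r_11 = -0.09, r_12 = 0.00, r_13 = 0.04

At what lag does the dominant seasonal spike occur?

7

The largest autocorrelation is r_7 = 0.59; the remaining lags stay at or below 0.12.
The dominant spike at lag 7 indicates a seasonal period of 7.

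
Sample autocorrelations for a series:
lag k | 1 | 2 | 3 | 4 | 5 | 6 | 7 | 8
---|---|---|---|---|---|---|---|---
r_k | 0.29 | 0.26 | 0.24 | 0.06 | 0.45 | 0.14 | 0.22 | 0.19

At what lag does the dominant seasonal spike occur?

5

The largest autocorrelation is r_5 = 0.45; the remaining lags stay at or below 0.29. The elevated value at lag 1 (0.29), dropping to 0.26 at lag 2, reflects decaying short-term dependence rather than seasonality.
The dominant spike at lag 5 indicates a seasonal period of 5.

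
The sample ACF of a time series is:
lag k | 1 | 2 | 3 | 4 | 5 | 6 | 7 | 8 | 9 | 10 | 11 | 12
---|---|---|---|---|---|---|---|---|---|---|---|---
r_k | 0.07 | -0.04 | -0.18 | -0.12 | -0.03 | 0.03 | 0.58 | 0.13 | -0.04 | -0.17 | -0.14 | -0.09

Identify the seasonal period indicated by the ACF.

7

The largest autocorrelation is r_7 = 0.58; the remaining lags stay at or below 0.13.
The dominant spike at lag 7 indicates a seasonal period of 7.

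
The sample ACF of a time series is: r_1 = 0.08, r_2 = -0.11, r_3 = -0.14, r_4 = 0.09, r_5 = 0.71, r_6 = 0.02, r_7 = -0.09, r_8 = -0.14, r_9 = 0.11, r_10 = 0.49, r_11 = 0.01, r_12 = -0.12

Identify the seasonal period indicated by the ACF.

5

The largest autocorrelation is r_5 = 0.71, with a weaker echo at lag 10 (0.49); the remaining lags stay at or below 0.11.
The dominant spike at lag 5 indicates a seasonal period of 5.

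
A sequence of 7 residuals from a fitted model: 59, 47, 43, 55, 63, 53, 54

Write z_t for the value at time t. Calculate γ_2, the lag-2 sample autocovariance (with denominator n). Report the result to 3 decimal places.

Mean z̄ = (59 + 47 + 43 + 55 + 63 + 53 + 54)/7 = 53.4286
Deviations: 5.5714, -6.4286, -10.4286, 1.5714, 9.5714, -0.4286, 0.5714
Σ_{t=1}^{5}(z_t−z̄)(z_{t+2}−z̄) = -163.2245
γ_2 = -163.2245 / 7 = -23.318

-23.318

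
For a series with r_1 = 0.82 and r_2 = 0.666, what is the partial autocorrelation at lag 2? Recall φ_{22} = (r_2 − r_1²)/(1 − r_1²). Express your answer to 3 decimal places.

φ_{22} = (r_2 − r_1²) / (1 − r_1²)
r_1² = (0.82)² = 0.6724
Numerator = 0.666 − 0.6724 = -0.0064; denominator = 1 − 0.6724 = 0.3276
φ_{22} = -0.0064 / 0.3276 = -0.020

-0.020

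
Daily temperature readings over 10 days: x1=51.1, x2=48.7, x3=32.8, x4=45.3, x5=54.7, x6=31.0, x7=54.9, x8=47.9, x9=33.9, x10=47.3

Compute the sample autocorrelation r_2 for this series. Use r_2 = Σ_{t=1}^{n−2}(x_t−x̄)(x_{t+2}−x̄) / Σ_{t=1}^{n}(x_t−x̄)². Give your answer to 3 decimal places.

-0.338

Mean x̄ = (51.1 + 48.7 + 32.8 + 45.3 + 54.7 + 31.0 + 54.9 + 47.9 + 33.9 + 47.3)/10 = 44.7600
Numerator Σ_{t=1}^{8}(x_t−x̄)(x_{t+2}−x̄) = -244.5712
Denominator Σ(x_t−x̄)² = 724.2640
r_2 = -244.5712 / 724.2640 = -0.338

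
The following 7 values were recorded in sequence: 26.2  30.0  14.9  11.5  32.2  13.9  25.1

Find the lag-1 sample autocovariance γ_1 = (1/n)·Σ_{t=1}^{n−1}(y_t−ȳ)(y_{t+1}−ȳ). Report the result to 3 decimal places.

-23.385

Mean ȳ = (26.2 + 30.0 + 14.9 + 11.5 + 32.2 + 13.9 + 25.1)/7 = 21.9714
Deviations: 4.2286, 8.0286, -7.0714, -10.4714, 10.2286, -8.0714, 3.1286
Σ_{t=1}^{6}(y_t−ȳ)(y_{t+1}−ȳ) = -163.6951
γ_1 = -163.6951 / 7 = -23.385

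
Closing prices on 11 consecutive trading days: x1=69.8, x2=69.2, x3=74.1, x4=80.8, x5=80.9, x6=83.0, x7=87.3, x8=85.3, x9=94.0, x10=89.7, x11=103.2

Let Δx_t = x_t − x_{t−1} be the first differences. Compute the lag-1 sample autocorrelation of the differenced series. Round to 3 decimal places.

First differences Δx: -0.6, 4.9, 6.7, 0.1, 2.1, 4.3, -2.0, 8.7, -4.3, 13.5
Mean of differences = 3.3400
Numerator Σ(Δx_t−Δx̄)(Δx_{t+1}−Δx̄) = -161.2856
Denominator Σ(Δx_t−Δx̄)² = 261.0440
r_1(Δx) = -161.2856 / 261.0440 = -0.618

-0.618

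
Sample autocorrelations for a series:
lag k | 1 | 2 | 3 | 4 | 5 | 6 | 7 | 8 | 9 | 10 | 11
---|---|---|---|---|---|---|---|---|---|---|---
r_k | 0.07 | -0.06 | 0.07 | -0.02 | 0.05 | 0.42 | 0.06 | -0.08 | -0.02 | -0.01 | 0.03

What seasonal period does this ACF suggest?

6

The largest autocorrelation is r_6 = 0.42; the remaining lags stay at or below 0.07.
The dominant spike at lag 6 indicates a seasonal period of 6.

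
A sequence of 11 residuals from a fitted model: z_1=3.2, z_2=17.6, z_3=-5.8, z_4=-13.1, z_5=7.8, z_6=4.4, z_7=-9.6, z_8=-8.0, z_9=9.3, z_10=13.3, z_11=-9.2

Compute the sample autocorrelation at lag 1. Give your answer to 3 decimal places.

-0.083

Mean z̄ = (3.2 + 17.6 − 5.8 − 13.1 + 7.8 + 4.4 − 9.6 − 8.0 + 9.3 + 13.3 − 9.2)/11 = 0.9000
Numerator Σ_{t=1}^{10}(z_t−z̄)(z_{t+1}−z̄) = -91.2700
Denominator Σ(z_t−z̄)² = 1100.7200
r_1 = -91.2700 / 1100.7200 = -0.083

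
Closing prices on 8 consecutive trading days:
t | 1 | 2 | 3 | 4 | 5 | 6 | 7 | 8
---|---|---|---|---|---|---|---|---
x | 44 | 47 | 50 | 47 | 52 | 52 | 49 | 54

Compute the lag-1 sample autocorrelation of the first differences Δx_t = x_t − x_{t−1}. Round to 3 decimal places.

First differences Δx: 3, 3, -3, 5, 0, -3, 5
Mean of differences = 1.4286
Numerator Σ(Δx_t−Δx̄)(Δx_{t+1}−Δx̄) = -34.8980
Denominator Σ(Δx_t−Δx̄)² = 71.7143
r_1(Δx) = -34.8980 / 71.7143 = -0.487

-0.487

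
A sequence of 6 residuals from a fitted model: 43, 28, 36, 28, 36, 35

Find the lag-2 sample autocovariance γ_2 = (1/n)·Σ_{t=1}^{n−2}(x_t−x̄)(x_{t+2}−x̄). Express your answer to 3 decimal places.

Mean x̄ = (43 + 28 + 36 + 28 + 36 + 35)/6 = 34.3333
Deviations: 8.6667, -6.3333, 1.6667, -6.3333, 1.6667, 0.6667
Σ_{t=1}^{4}(x_t−x̄)(x_{t+2}−x̄) = 53.1111
γ_2 = 53.1111 / 6 = 8.852

8.852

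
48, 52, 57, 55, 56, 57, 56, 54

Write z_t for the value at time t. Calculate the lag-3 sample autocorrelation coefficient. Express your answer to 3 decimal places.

-0.008

Mean z̄ = (48 + 52 + 57 + 55 + 56 + 57 + 56 + 54)/8 = 54.3750
Σ(z_t−z̄)(z_{t+3}−z̄) = (-3.9844) + (-3.8594) + (6.8906) + (1.0156) + (-0.6094) = -0.5469
Denominator Σ(z_t−z̄)² = 65.8750
r_3 = -0.5469 / 65.8750 = -0.008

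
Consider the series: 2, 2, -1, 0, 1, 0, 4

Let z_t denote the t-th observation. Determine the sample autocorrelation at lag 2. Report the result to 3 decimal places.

Mean z̄ = (2 + 2 − 1 + 0 + 1 + 0 + 4)/7 = 1.1429
Deviations from mean: 0.8571, 0.8571, -2.1429, -1.1429, -0.1429, -1.1429, 2.8571
Σ(z_t−z̄)(z_{t+2}−z̄) = (-1.8367) + (-0.9796) + (0.3061) + (1.3061) + (-0.4082) = -1.6122
Denominator Σ(z_t−z̄)² = 16.8571
r_2 = -1.6122 / 16.8571 = -0.096

-0.096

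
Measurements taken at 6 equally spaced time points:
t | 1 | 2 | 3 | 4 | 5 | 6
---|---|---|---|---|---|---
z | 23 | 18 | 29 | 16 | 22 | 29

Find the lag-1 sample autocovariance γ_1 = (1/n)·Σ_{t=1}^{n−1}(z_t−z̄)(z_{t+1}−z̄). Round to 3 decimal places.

-12.032

Mean z̄ = (23 + 18 + 29 + 16 + 22 + 29)/6 = 22.8333
Σ_{t=1}^{5}(z_t−z̄)(z_{t+1}−z̄) = -72.1944
γ_1 = -72.1944 / 6 = -12.032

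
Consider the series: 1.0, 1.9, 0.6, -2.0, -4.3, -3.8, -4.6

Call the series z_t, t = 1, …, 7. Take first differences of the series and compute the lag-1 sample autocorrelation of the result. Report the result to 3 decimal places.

First differences Δz: 0.9, -1.3, -2.6, -2.3, 0.5, -0.8
Mean of differences = -0.9333
Numerator Σ(Δz_t−Δz̄)(Δz_{t+1}−Δz̄) = 0.4489
Denominator Σ(Δz_t−Δz̄)² = 10.2133
r_1(Δz) = 0.4489 / 10.2133 = 0.044

0.044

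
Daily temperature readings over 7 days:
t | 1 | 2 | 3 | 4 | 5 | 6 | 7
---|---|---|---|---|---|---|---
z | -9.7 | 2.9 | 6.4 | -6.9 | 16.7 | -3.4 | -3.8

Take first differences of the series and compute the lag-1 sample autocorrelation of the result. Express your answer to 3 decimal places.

-0.597

First differences Δz: 12.6, 3.5, -13.3, 23.6, -20.1, -0.4
Mean of differences = 0.9833
Numerator Σ(Δz_t−Δz̄)(Δz_{t+1}−Δz̄) = -777.4219
Denominator Σ(Δz_t−Δz̄)² = 1303.2283
r_1(Δz) = -777.4219 / 1303.2283 = -0.597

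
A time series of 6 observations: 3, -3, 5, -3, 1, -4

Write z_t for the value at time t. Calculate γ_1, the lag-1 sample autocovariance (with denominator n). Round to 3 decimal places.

Mean z̄ = (3 − 3 + 5 − 3 + 1 − 4)/6 = -0.1667
Σ_{t=1}^{5}(z_t−z̄)(z_{t+1}−z̄) = -46.0278
γ_1 = -46.0278 / 6 = -7.671

-7.671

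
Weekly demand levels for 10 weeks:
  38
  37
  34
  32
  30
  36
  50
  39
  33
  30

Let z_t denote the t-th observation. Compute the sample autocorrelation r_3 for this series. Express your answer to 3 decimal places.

-0.552

Mean z̄ = (38 + 37 + 34 + 32 + 30 + 36 + 50 + 39 + 33 + 30)/10 = 35.9000
Σ(z_t−z̄)(z_{t+3}−z̄) = (-8.1900) + (-6.4900) + (-0.1900) + (-54.9900) + (-18.2900) + (-0.2900) + (-83.1900) = -171.6300
Denominator Σ(z_t−z̄)² = 310.9000
r_3 = -171.6300 / 310.9000 = -0.552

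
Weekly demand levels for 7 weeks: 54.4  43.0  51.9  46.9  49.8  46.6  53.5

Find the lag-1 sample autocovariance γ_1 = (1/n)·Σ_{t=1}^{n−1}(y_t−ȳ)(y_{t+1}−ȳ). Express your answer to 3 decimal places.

-9.639

Mean ȳ = (54.4 + 43.0 + 51.9 + 46.9 + 49.8 + 46.6 + 53.5)/7 = 49.4429
Deviations: 4.9571, -6.4429, 2.4571, -2.5429, 0.3571, -2.8429, 4.0571
Σ_{t=1}^{6}(y_t−ȳ)(y_{t+1}−ȳ) = -67.4747
γ_1 = -67.4747 / 7 = -9.639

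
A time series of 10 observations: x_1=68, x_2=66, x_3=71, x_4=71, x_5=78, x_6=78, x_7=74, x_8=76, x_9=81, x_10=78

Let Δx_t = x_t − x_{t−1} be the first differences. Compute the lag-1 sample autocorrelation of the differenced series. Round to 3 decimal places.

-0.338

First differences Δx: -2, 5, 0, 7, 0, -4, 2, 5, -3
Mean of differences = 1.1111
Numerator Σ(Δx_t−Δx̄)(Δx_{t+1}−Δx̄) = -40.9012
Denominator Σ(Δx_t−Δx̄)² = 120.8889
r_1(Δx) = -40.9012 / 120.8889 = -0.338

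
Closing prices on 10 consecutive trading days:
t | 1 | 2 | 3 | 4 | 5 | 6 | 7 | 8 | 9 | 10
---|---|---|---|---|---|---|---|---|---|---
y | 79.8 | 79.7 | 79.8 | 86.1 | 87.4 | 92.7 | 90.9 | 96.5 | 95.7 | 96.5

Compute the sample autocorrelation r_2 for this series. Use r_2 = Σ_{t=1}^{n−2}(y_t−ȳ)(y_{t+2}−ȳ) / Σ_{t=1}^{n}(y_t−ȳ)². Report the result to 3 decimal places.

Mean ȳ = (79.8 + 79.7 + 79.8 + 86.1 + 87.4 + 92.7 + 90.9 + 96.5 + 95.7 + 96.5)/10 = 88.5100
Numerator Σ_{t=1}^{8}(y_t−ȳ)(y_{t+2}−ȳ) = 208.5158
Denominator Σ(y_t−ȳ)² = 439.0290
r_2 = 208.5158 / 439.0290 = 0.475

0.475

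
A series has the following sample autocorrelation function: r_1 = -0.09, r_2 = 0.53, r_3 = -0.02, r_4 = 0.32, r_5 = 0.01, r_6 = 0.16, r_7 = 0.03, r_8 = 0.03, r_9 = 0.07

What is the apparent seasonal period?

The largest autocorrelation is r_2 = 0.53, with weaker echoes at lags 4 (0.32) and 6 (0.16); the remaining lags stay at or below 0.07.
The dominant spike at lag 2 indicates a seasonal period of 2.

2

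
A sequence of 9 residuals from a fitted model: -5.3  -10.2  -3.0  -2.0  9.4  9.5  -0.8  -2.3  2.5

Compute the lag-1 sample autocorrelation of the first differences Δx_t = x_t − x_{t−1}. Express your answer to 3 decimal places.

First differences Δx: -4.9, 7.2, 1.0, 11.4, 0.1, -10.3, -1.5, 4.8
Mean of differences = 0.9750
Numerator Σ(Δx_t−Δx̄)(Δx_{t+1}−Δx̄) = -16.9731
Denominator Σ(Δx_t−Δx̄)² = 330.5950
r_1(Δx) = -16.9731 / 330.5950 = -0.051

-0.051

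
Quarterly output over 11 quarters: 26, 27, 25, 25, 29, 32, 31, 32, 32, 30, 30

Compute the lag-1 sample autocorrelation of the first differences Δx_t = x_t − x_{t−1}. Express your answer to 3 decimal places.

First differences Δx: 1, -2, 0, 4, 3, -1, 1, 0, -2, 0
Mean of differences = 0.4000
Numerator Σ(Δx_t−Δx̄)(Δx_{t+1}−Δx̄) = 4.6400
Denominator Σ(Δx_t−Δx̄)² = 34.4000
r_1(Δx) = 4.6400 / 34.4000 = 0.135

0.135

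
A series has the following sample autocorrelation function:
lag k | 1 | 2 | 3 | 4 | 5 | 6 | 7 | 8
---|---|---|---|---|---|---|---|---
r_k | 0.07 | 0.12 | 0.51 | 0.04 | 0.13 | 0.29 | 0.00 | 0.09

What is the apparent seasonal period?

3

The largest autocorrelation is r_3 = 0.51, with a weaker echo at lag 6 (0.29); the remaining lags stay at or below 0.13.
The dominant spike at lag 3 indicates a seasonal period of 3.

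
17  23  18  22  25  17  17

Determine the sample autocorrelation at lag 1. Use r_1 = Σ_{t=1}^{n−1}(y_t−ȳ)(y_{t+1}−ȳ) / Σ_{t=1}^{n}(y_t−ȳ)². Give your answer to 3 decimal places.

-0.208

Mean ȳ = (17 + 23 + 18 + 22 + 25 + 17 + 17)/7 = 19.8571
Deviations from mean: -2.8571, 3.1429, -1.8571, 2.1429, 5.1429, -2.8571, -2.8571
Numerator Σ_{t=1}^{6}(y_t−ȳ)(y_{t+1}−ȳ) = -14.3061
Denominator Σ(y_t−ȳ)² = 68.8571
r_1 = -14.3061 / 68.8571 = -0.208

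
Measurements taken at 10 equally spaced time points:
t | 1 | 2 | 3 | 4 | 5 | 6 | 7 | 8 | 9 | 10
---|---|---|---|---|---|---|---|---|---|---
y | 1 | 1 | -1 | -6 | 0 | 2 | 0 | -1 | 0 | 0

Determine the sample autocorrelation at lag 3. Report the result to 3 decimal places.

Mean ȳ = (1 + 1 − 1 − 6 + 0 + 2 + 0 − 1 + 0 + 0)/10 = -0.4000
Numerator Σ_{t=1}^{7}(y_t−ȳ)(y_{t+3}−ȳ) = -10.0800
Denominator Σ(y_t−ȳ)² = 42.4000
r_3 = -10.0800 / 42.4000 = -0.238

-0.238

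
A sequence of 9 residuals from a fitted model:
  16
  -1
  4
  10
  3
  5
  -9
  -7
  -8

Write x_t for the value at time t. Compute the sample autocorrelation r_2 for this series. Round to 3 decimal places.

Mean x̄ = (16 − 1 + 4 + 10 + 3 + 5 − 9 − 7 − 8)/9 = 1.4444
Numerator Σ_{t=1}^{7}(x_t−x̄)(x_{t+2}−x̄) = 103.0494
Denominator Σ(x_t−x̄)² = 582.2222
r_2 = 103.0494 / 582.2222 = 0.177

0.177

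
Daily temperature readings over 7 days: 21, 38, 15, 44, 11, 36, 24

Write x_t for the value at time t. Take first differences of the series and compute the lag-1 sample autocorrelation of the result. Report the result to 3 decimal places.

-0.893

First differences Δx: 17, -23, 29, -33, 25, -12
Mean of differences = 0.5000
Numerator Σ(Δx_t−Δx̄)(Δx_{t+1}−Δx̄) = -3139.2500
Denominator Σ(Δx_t−Δx̄)² = 3515.5000
r_1(Δx) = -3139.2500 / 3515.5000 = -0.893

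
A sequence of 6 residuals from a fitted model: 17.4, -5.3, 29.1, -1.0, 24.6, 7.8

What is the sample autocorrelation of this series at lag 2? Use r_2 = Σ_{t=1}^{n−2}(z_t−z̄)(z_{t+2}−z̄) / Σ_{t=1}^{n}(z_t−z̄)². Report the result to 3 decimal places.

Mean z̄ = (17.4 − 5.3 + 29.1 − 1.0 + 24.6 + 7.8)/6 = 12.1000
Deviations from mean: 5.3000, -17.4000, 17.0000, -13.1000, 12.5000, -4.3000
Σ(z_t−z̄)(z_{t+2}−z̄) = (90.1000) + (227.9400) + (212.5000) + (56.3300) = 586.8700
Denominator Σ(z_t−z̄)² = 966.2000
r_2 = 586.8700 / 966.2000 = 0.607

0.607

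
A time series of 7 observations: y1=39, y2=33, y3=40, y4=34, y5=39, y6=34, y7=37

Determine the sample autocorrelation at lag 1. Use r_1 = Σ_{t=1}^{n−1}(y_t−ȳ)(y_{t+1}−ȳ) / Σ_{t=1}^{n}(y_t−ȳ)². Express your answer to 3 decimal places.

Mean ȳ = (39 + 33 + 40 + 34 + 39 + 34 + 37)/7 = 36.5714
Deviations from mean: 2.4286, -3.5714, 3.4286, -2.5714, 2.4286, -2.5714, 0.4286
Numerator Σ_{t=1}^{6}(y_t−ȳ)(y_{t+1}−ȳ) = -43.3265
Denominator Σ(y_t−ȳ)² = 49.7143
r_1 = -43.3265 / 49.7143 = -0.872

-0.872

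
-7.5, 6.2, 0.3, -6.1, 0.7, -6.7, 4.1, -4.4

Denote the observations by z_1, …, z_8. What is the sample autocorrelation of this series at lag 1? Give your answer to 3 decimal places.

Mean z̄ = (-7.5 + 6.2 + 0.3 − 6.1 + 0.7 − 6.7 + 4.1 − 4.4)/8 = -1.6750
Deviations from mean: -5.8250, 7.8750, 1.9750, -4.4250, 2.3750, -5.0250, 5.7750, -2.7250
Σ(z_t−z̄)(z_{t+1}−z̄) = (-45.8719) + (15.5531) + (-8.7394) + (-10.5094) + (-11.9344) + (-29.0194) + (-15.7369) = -106.2581
Denominator Σ(z_t−z̄)² = 191.0950
r_1 = -106.2581 / 191.0950 = -0.556

-0.556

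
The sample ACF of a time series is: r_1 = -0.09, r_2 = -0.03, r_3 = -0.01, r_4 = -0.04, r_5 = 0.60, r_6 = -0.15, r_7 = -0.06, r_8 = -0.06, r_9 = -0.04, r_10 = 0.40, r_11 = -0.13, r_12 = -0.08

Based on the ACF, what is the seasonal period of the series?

5

The largest autocorrelation is r_5 = 0.60, with a weaker echo at lag 10 (0.40); the remaining lags stay at or below -0.01.
The dominant spike at lag 5 indicates a seasonal period of 5.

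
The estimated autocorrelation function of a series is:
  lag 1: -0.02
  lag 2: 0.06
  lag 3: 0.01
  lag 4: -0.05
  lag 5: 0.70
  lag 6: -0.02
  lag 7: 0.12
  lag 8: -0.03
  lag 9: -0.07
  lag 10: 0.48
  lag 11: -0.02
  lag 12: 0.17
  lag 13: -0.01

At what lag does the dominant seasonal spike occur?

The largest autocorrelation is r_5 = 0.70, with a weaker echo at lag 10 (0.48); the remaining lags stay at or below 0.17.
The dominant spike at lag 5 indicates a seasonal period of 5.

5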